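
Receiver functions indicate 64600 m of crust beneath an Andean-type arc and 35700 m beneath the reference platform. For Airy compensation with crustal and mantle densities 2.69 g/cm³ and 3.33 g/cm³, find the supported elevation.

Excess crust Δ = 64600 m − 35700 m = 28900 m, split between elevation h and root r with h + r = Δ.
Airy balance ρ_c h = (ρ_m − ρ_c) r gives r = h ρ_c/(ρ_m − ρ_c), so h (1 + ρ_c/(ρ_m − ρ_c)) = Δ, i.e. h = Δ (ρ_m − ρ_c)/ρ_m.
h = 28900 m × 0.64/3.33 = 5550 m.

5550 m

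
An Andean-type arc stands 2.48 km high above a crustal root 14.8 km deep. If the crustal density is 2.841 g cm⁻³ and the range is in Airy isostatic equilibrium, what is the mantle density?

Airy balance: ρ_c h = (ρ_m − ρ_c) r → ρ_m = ρ_c (1 + h/r).
ρ_m = 2.841 × (1 + 2.48 km/14.8 km) = 3.32 g cm⁻³.

3.32 g cm⁻³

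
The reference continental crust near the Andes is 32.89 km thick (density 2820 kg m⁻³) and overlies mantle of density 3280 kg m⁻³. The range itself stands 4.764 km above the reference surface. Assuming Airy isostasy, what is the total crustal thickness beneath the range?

Root depth r = h ρ_c / (ρ_m − ρ_c) = 4.764 km × 2820 / 460 = 29.21 km.
Total thickness = T + h + r = 32.89 km + 4.764 km + 29.21 km = 66.9 km.

66.9 km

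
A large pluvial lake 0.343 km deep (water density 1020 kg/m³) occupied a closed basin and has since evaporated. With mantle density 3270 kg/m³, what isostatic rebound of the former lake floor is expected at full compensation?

0.107 km

u = d ρ_w/ρ_m = 0.343 km × 1020/3270 = 0.107 km.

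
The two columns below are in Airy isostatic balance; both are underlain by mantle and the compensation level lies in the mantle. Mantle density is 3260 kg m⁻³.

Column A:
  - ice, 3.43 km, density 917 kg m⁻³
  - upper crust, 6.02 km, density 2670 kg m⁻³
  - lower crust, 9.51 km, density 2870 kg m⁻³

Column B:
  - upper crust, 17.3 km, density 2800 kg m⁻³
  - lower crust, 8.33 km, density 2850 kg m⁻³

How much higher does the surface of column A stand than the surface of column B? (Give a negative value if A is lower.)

For any compensation level in the mantle, the mantle terms cancel and isostasy reduces to e = (Σt_A − Σt_B) − (Σ(ρt)_A − Σ(ρt)_B) / ρ_m.
Σt_A = 18.96 km; Σt_B = 25.63 km; Σ(ρt)_A = 46512.41; Σ(ρt)_B = 72180.5 (in km·kg m⁻³).
e = (18.96 − 25.63) − (46512.41 − 72180.5) / 3260 = 1.2 km.

1.2 km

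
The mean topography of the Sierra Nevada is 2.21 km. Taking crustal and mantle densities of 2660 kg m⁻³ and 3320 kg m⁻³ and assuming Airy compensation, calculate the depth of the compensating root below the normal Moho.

By Archimedes' principle applied to the lithosphere: the weight of the topography is balanced by the buoyancy of the root, ρ_c h = (ρ_m − ρ_c) r.
r = h · ρ_c / (ρ_m − ρ_c) = 2.21 km × 2660 / (3320 − 2660) = 8.91 km.

8.91 km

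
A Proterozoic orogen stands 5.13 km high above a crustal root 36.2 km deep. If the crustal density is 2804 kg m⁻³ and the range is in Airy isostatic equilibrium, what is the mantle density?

Airy balance: ρ_c h = (ρ_m − ρ_c) r → ρ_m = ρ_c (1 + h/r).
ρ_m = 2804 × (1 + 5.13 km/36.2 km) = 3200 kg m⁻³.

3200 kg m⁻³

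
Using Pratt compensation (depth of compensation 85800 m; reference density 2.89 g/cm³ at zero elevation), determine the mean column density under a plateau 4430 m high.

2.75 g/cm³

Pratt balance: ρ_ref D = ρ (D + h).
ρ = ρ_ref D/(D + h) = 2.89 × 85800 m/(85800 m + 4430 m) = 2.75 g/cm³.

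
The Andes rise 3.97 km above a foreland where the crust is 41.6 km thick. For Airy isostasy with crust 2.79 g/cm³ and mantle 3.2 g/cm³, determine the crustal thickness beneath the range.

Root depth r = h ρ_c / (ρ_m − ρ_c) = 3.97 km × 2.79 / 0.41 = 27.02 km.
Total thickness = T + h + r = 41.6 km + 3.97 km + 27.02 km = 72.6 km.

72.6 km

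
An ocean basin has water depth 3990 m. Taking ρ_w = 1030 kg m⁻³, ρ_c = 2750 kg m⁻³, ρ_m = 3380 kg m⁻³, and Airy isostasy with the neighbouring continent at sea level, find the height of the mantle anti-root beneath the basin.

10900 m

Balancing pressure at the compensation depth: replacing crust with seawater at the top is compensated by replacing crust with mantle at the base: d (ρ_c − ρ_w) = a (ρ_m − ρ_c).
a = d (ρ_c − ρ_w)/(ρ_m − ρ_c) = 3990 m × 1720/630 = 10900 m.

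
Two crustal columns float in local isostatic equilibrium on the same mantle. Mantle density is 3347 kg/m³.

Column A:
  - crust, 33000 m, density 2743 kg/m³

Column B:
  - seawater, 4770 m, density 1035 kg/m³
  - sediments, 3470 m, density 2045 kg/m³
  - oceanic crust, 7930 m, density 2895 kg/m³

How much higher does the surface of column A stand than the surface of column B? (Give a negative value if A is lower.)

239 m

For any compensation level in the mantle, the mantle terms cancel and isostasy reduces to e = (Σt_A − Σt_B) − (Σ(ρt)_A − Σ(ρt)_B) / ρ_m.
Σt_A = 33000 m; Σt_B = 16170 m; Σ(ρt)_A = 90519000; Σ(ρt)_B = 34990450 (in m·kg/m³).
e = (33000 − 16170) − (90519000 − 34990450) / 3347 = 239 m.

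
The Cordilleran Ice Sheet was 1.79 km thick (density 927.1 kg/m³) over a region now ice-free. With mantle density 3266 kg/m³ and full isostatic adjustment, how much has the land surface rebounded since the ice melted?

Removing the load lets mantle flow back in; uplift u satisfies ρ_ice t = ρ_m u.
u = t ρ_ice/ρ_m = 1.79 km × 927.1/3266 = 0.508 km.

0.508 km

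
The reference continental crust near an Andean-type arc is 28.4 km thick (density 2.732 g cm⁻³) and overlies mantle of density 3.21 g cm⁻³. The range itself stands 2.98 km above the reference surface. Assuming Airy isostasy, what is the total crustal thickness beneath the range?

48.4 km

Root depth r = h ρ_c / (ρ_m − ρ_c) = 2.98 km × 2.732 / 0.478 = 17.03 km.
Total thickness = T + h + r = 28.4 km + 2.98 km + 17.03 km = 48.4 km.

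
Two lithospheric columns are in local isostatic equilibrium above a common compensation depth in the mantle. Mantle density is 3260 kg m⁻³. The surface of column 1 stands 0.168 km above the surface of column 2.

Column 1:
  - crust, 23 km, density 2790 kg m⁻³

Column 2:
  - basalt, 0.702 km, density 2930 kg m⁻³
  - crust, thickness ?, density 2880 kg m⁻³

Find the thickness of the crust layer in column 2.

Take the compensation level at the base of the deeper column (depth z_c below the surface of column 1) and equate Σ ρ_i t_i down to z_c; mantle fills any gap and the z_c terms cancel.
Column 1: 23×2790 + (z_c − 23)×3260
Column 2: 0.168×0 + 0.702×2930 + x×2880 + (z_c − 0.168 − 0.702 − x)×3260
The z_c×3260 term appears on both sides and cancels. Collect the known terms of each column as K = Σ(ρt)_known − 3260 × (depth of known layers): K_1 = 64170 − 3260×23 = −10810; K_2 = 2056.86 − 3260×(0.168 + 0.702) = −779.34.
Balance: K_1 = K_2 − x×(3260 − 2880), so x = (K_2 − K_1)/(3260 − 2880) = 10030.7/380 = 26.4 km.

26.4 km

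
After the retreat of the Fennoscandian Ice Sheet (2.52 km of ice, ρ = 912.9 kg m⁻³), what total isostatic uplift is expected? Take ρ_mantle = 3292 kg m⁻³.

0.699 km

Removing the load lets mantle flow back in; uplift u satisfies ρ_ice t = ρ_m u.
u = t ρ_ice/ρ_m = 2.52 km × 912.9/3292 = 0.699 km.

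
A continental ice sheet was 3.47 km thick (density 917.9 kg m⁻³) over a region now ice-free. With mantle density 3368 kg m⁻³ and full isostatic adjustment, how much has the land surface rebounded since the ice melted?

0.946 km

Removing the load lets mantle flow back in; uplift u satisfies ρ_ice t = ρ_m u.
u = t ρ_ice/ρ_m = 3.47 km × 917.9/3368 = 0.946 km.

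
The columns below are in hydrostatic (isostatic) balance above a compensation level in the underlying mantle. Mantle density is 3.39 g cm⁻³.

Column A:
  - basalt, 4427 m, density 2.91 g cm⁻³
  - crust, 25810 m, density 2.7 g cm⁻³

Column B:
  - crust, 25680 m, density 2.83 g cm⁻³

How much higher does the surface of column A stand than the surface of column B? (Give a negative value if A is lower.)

For any compensation level in the mantle, the mantle terms cancel and isostasy reduces to e = (Σt_A − Σt_B) − (Σ(ρt)_A − Σ(ρt)_B) / ρ_m.
Σt_A = 30237 m; Σt_B = 25680 m; Σ(ρt)_A = 82569.57; Σ(ρt)_B = 72674.4 (in m·g cm⁻³).
e = (30237 − 25680) − (82569.57 − 72674.4) / 3.39 = 1640 m.

1640 m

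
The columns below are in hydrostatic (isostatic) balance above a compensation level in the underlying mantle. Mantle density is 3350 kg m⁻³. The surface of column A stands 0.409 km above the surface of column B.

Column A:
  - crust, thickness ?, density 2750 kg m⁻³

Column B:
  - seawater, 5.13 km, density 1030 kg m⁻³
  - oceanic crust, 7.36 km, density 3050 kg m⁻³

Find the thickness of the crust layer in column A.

25.8 km

Take the compensation level at the base of the deeper column (depth z_c below the surface of column A) and equate Σ ρ_i t_i down to z_c; mantle fills any gap and the z_c terms cancel.
Column A: x×2750 + (z_c − 0 − x)×3350
Column B: 0.409×0 + 5.13×1030 + 7.36×3050 + (z_c − 0.409 − 12.49)×3350
The z_c×3350 term appears on both sides and cancels. Collect the known terms of each column as K = Σ(ρt)_known − 3350 × (depth of known layers): K_A = 0 − 3350×0 = 0; K_B = 27731.9 − 3350×(0.409 + 12.49) = −15479.75.
Balance: K_A − x×(3350 − 2750) = K_B, so x = (K_A − K_B)/(3350 − 2750) = 15479.8/600 = 25.8 km.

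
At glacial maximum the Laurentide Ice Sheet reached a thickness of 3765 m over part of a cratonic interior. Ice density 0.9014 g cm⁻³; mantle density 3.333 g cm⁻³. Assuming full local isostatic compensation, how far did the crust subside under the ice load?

1020 m

For local isostatic compensation: the ice load ρ_ice t is balanced by mantle displaced below, ρ_m s.
s = t ρ_ice / ρ_m = 3765 m × 0.9014/3.333 = 1020 m.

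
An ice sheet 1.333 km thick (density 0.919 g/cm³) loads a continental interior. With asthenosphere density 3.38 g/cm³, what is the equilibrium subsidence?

0.362 km

Balancing pressure at the compensation depth: the ice load ρ_ice t is balanced by mantle displaced below, ρ_m s.
s = t ρ_ice / ρ_m = 1.333 km × 0.919/3.38 = 0.362 km.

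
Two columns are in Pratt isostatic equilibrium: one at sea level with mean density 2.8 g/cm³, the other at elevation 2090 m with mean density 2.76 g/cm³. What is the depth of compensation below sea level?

ρ_ref D = ρ (D + h) → D (ρ_ref − ρ) = ρ h.
D = ρ h/(ρ_ref − ρ) = 2.76 × 2090 m/(2.8 − 2.76) = 144000 m.

144000 m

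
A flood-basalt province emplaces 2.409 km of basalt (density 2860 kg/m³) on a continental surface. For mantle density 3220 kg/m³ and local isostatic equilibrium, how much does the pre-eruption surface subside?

2.14 km

Subaerial loading: s = t ρ_load / ρ_m.
s = 2.409 km × 2860/3220 = 2.14 km.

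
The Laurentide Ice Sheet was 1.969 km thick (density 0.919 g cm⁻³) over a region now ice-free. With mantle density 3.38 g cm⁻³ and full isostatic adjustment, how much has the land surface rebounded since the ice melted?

0.535 km

Removing the load lets mantle flow back in; uplift u satisfies ρ_ice t = ρ_m u.
u = t ρ_ice/ρ_m = 1.969 km × 0.919/3.38 = 0.535 km.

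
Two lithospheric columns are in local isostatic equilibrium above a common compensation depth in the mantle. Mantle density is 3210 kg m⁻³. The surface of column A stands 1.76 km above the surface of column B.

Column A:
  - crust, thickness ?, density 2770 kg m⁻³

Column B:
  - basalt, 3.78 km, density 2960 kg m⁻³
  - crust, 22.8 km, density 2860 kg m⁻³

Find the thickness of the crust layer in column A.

Take the compensation level at the base of the deeper column (depth z_c below the surface of column A) and equate Σ ρ_i t_i down to z_c; mantle fills any gap and the z_c terms cancel.
Column A: x×2770 + (z_c − 0 − x)×3210
Column B: 1.76×0 + 3.78×2960 + 22.8×2860 + (z_c − 1.76 − 26.58)×3210
The z_c×3210 term appears on both sides and cancels. Collect the known terms of each column as K = Σ(ρt)_known − 3210 × (depth of known layers): K_A = 0 − 3210×0 = 0; K_B = 76396.8 − 3210×(1.76 + 26.58) = −14574.6.
Balance: K_A − x×(3210 − 2770) = K_B, so x = (K_A − K_B)/(3210 − 2770) = 14574.6/440 = 33.1 km.

33.1 km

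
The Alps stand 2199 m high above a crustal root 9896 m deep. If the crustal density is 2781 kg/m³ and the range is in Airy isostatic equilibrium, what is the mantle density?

3400 kg/m³

Airy balance: ρ_c h = (ρ_m − ρ_c) r → ρ_m = ρ_c (1 + h/r).
ρ_m = 2781 × (1 + 2199 m/9896 m) = 3400 kg/m³.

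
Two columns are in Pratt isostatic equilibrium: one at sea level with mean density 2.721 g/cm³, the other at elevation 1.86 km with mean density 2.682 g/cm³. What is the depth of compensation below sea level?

ρ_ref D = ρ (D + h) → D (ρ_ref − ρ) = ρ h.
D = ρ h/(ρ_ref − ρ) = 2.682 × 1.86 km/(2.721 − 2.682) = 128 km.

128 km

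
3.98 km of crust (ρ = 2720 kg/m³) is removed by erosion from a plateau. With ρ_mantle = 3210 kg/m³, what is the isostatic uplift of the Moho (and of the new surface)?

3.37 km

Unloading: uplift u = e ρ_c/ρ_m = 3.98 km × 2720/3210 = 3.37 km.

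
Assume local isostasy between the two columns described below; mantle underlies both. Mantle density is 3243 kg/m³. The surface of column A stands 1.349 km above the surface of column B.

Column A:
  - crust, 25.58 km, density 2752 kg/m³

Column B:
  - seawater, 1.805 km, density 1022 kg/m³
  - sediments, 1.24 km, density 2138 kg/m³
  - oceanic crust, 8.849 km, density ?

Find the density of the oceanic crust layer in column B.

Take the compensation level at the base of the deeper column (depth z_c below the surface of column A) and equate Σ ρ_i t_i down to z_c; mantle fills any gap and the z_c terms cancel.
Column A: 25.58×2752 + (z_c − 25.58)×3243
Column B: 1.349×0 + 1.805×1022 + 1.24×2138 + 8.849×ρ + (z_c − 1.349 − 11.894)×3243
The z_c×3243 term appears on both sides and cancels. Collect the known terms of each column as K = Σ(ρt)_known − 3243 × (depth of known layers): K_A = 70396.16 − 3243×25.58 = −12559.78; K_B = 4495.83 − 3243×(1.349 + 11.894) = −38451.219.
Balance: K_A = K_B + 8.849×ρ, so ρ = (K_A − K_B)/8.849 = 25891.4/8.849 = 2930 kg/m³.

2930 kg/m³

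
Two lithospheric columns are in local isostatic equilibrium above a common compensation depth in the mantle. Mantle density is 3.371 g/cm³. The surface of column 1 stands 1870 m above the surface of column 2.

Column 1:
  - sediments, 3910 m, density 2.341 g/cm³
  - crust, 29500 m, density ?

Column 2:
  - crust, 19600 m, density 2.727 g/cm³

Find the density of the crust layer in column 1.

Take the compensation level at the base of the deeper column (depth z_c below the surface of column 1) and equate Σ ρ_i t_i down to z_c; mantle fills any gap and the z_c terms cancel.
Column 1: 3910×2.341 + 29500×ρ + (z_c − 33410)×3.371
Column 2: 1870×0 + 19600×2.727 + (z_c − 1870 − 19600)×3.371
The z_c×3.371 term appears on both sides and cancels. Collect the known terms of each column as K = Σ(ρt)_known − 3.371 × (depth of known layers): K_1 = 9153.31 − 3.371×33410 = −103471.8; K_2 = 53449.2 − 3.371×(1870 + 19600) = −18926.17.
Balance: K_1 + 29500×ρ = K_2, so ρ = (K_2 − K_1)/29500 = 84545.6/29500 = 2.87 g/cm³.

2.87 g/cm³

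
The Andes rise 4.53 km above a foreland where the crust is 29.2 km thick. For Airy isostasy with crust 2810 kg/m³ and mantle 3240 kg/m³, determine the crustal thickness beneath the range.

Root depth r = h ρ_c / (ρ_m − ρ_c) = 4.53 km × 2810 / 430 = 29.6 km.
Total thickness = T + h + r = 29.2 km + 4.53 km + 29.6 km = 63.3 km.

63.3 km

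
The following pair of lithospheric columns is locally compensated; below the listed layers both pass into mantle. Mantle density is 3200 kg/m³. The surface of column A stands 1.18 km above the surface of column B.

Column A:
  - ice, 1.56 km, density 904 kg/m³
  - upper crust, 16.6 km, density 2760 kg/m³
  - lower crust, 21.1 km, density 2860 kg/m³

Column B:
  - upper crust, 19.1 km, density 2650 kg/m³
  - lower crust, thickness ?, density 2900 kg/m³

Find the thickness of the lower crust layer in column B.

Take the compensation level at the base of the deeper column (depth z_c below the surface of column A) and equate Σ ρ_i t_i down to z_c; mantle fills any gap and the z_c terms cancel.
Column A: 1.56×904 + 16.6×2760 + 21.1×2860 + (z_c − 39.26)×3200
Column B: 1.18×0 + 19.1×2650 + x×2900 + (z_c − 1.18 − 19.1 − x)×3200
The z_c×3200 term appears on both sides and cancels. Collect the known terms of each column as K = Σ(ρt)_known − 3200 × (depth of known layers): K_A = 107572.24 − 3200×39.26 = −18059.76; K_B = 50615 − 3200×(1.18 + 19.1) = −14281.
Balance: K_A = K_B − x×(3200 − 2900), so x = (K_B − K_A)/(3200 − 2900) = 3778.76/300 = 12.6 km.

12.6 km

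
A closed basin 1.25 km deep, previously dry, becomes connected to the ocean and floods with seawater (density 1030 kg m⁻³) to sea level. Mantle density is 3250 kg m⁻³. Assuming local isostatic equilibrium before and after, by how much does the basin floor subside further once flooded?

0.58 km

After flooding the water column is d + s deep. Its weight must equal the weight of mantle displaced by the extra subsidence s: (d + s) ρ_w = s ρ_m.
s = d ρ_w / (ρ_m − ρ_w) = 1.25 km × 1030/(3250 − 1030) = 0.58 km.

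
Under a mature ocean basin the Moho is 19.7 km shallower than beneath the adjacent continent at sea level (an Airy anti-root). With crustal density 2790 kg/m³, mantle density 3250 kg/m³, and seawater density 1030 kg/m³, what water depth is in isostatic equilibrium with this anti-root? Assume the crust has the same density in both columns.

5.15 km

Replacing a thickness d of crust by seawater at the top must be balanced by replacing crust with mantle at the base: d (ρ_c − ρ_w) = a (ρ_m − ρ_c).
d = a (ρ_m − ρ_c)/(ρ_c − ρ_w) = 19.7 km × 460/1760 = 5.15 km.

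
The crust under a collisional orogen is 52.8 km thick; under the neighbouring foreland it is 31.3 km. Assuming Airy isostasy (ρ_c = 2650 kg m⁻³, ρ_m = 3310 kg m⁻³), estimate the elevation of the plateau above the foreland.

4.29 km

Excess crust Δ = 52.8 km − 31.3 km = 21.5 km, split between elevation h and root r with h + r = Δ.
Airy balance ρ_c h = (ρ_m − ρ_c) r gives r = h ρ_c/(ρ_m − ρ_c), so h (1 + ρ_c/(ρ_m − ρ_c)) = Δ, i.e. h = Δ (ρ_m − ρ_c)/ρ_m.
h = 21.5 km × 660/3310 = 4.29 km.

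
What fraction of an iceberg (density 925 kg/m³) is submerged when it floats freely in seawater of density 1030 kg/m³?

Submerged fraction = ρ_obj/ρ_fluid = 925/1030 = 0.898.

0.898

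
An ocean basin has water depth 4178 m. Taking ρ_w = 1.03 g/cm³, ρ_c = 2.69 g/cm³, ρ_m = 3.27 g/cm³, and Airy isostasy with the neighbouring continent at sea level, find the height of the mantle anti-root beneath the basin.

By Archimedes' principle applied to the lithosphere: replacing crust with seawater at the top is compensated by replacing crust with mantle at the base: d (ρ_c − ρ_w) = a (ρ_m − ρ_c).
a = d (ρ_c − ρ_w)/(ρ_m − ρ_c) = 4178 m × 1.66/0.58 = 12000 m.

12000 m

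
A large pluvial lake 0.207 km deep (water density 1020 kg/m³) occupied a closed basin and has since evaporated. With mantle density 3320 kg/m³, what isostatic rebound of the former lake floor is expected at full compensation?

u = d ρ_w/ρ_m = 0.207 km × 1020/3320 = 0.0636 km.

0.0636 km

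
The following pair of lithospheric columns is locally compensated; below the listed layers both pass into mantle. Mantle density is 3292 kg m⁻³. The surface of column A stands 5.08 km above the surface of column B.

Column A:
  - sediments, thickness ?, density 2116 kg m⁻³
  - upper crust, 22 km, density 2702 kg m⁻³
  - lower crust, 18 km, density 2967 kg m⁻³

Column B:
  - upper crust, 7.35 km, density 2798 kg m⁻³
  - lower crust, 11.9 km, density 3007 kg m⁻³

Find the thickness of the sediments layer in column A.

4.18 km

Take the compensation level at the base of the deeper column (depth z_c below the surface of column A) and equate Σ ρ_i t_i down to z_c; mantle fills any gap and the z_c terms cancel.
Column A: x×2116 + 22×2702 + 18×2967 + (z_c − 40 − x)×3292
Column B: 5.08×0 + 7.35×2798 + 11.9×3007 + (z_c − 5.08 − 19.25)×3292
The z_c×3292 term appears on both sides and cancels. Collect the known terms of each column as K = Σ(ρt)_known − 3292 × (depth of known layers): K_A = 112850 − 3292×40 = −18830; K_B = 56348.6 − 3292×(5.08 + 19.25) = −23745.76.
Balance: K_A − x×(3292 − 2116) = K_B, so x = (K_A − K_B)/(3292 − 2116) = 4915.76/1176 = 4.18 km.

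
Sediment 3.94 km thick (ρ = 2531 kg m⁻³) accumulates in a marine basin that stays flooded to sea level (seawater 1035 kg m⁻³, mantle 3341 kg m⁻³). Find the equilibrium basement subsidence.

Submarine loading: the sediment displaces seawater, and the subsidence is in turn flooded, so s (ρ_m − ρ_w) = t (ρ_sed − ρ_w).
s = 3.94 km × (2531 − 1035) / (3341 − 1035) = 2.56 km.

2.56 km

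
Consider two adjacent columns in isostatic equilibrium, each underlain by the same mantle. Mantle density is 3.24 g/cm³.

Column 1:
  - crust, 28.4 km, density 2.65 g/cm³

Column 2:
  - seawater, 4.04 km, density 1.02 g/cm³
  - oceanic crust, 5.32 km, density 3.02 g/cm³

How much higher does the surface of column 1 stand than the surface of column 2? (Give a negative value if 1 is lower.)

For any compensation level in the mantle, the mantle terms cancel and isostasy reduces to e = (Σt_1 − Σt_2) − (Σ(ρt)_1 − Σ(ρt)_2) / ρ_m.
Σt_1 = 28.4 km; Σt_2 = 9.36 km; Σ(ρt)_1 = 75.26; Σ(ρt)_2 = 20.1872 (in km·g/cm³).
e = (28.4 − 9.36) − (75.26 − 20.1872) / 3.24 = 2.04 km.

2.04 km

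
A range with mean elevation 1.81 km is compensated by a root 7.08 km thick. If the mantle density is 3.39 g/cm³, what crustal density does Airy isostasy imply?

ρ_c h = (ρ_m − ρ_c) r → ρ_c (h + r) = ρ_m r → ρ_c = ρ_m r / (h + r).
ρ_c = 3.39 × 7.08 km / (1.81 km + 7.08 km) = 2.7 g/cm³.

2.7 g/cm³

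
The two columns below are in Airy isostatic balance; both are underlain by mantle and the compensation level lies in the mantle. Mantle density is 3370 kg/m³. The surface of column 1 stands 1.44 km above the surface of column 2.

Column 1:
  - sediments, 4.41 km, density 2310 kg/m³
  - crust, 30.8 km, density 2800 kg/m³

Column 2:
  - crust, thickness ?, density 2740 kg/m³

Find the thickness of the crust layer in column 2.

27.6 km

Take the compensation level at the base of the deeper column (depth z_c below the surface of column 1) and equate Σ ρ_i t_i down to z_c; mantle fills any gap and the z_c terms cancel.
Column 1: 4.41×2310 + 30.8×2800 + (z_c − 35.21)×3370
Column 2: 1.44×0 + x×2740 + (z_c − 1.44 − 0 − x)×3370
The z_c×3370 term appears on both sides and cancels. Collect the known terms of each column as K = Σ(ρt)_known − 3370 × (depth of known layers): K_1 = 96427.1 − 3370×35.21 = −22230.6; K_2 = 0 − 3370×(1.44 + 0) = −4852.8.
Balance: K_1 = K_2 − x×(3370 − 2740), so x = (K_2 − K_1)/(3370 − 2740) = 17377.8/630 = 27.6 km.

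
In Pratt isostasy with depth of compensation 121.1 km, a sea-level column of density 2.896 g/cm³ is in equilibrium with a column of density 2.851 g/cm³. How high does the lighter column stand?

ρ_ref D = ρ (D + h) → h = D (ρ_ref − ρ)/ρ.
h = 121.1 km × (2.896 − 2.851)/2.851 = 1.91 km.

1.91 km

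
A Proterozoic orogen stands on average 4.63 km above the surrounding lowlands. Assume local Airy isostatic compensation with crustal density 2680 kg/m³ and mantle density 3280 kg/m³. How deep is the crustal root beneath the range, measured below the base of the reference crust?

By Archimedes' principle applied to the lithosphere: the weight of the topography is balanced by the buoyancy of the root, ρ_c h = (ρ_m − ρ_c) r.
r = h · ρ_c / (ρ_m − ρ_c) = 4.63 km × 2680 / (3280 − 2680) = 20.7 km.

20.7 km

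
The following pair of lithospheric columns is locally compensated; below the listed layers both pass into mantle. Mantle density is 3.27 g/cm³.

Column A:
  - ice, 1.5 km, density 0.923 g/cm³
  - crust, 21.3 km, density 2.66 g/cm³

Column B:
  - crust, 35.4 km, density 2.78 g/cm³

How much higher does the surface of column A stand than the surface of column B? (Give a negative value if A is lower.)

−0.255 km

For any compensation level in the mantle, the mantle terms cancel and isostasy reduces to e = (Σt_A − Σt_B) − (Σ(ρt)_A − Σ(ρt)_B) / ρ_m.
Σt_A = 22.8 km; Σt_B = 35.4 km; Σ(ρt)_A = 58.0425; Σ(ρt)_B = 98.412 (in km·g/cm³).
e = (22.8 − 35.4) − (58.0425 − 98.412) / 3.27 = −0.255 km.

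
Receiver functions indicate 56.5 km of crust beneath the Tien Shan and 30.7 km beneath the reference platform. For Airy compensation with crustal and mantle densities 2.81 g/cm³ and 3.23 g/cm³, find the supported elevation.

3.35 km

Excess crust Δ = 56.5 km − 30.7 km = 25.8 km, split between elevation h and root r with h + r = Δ.
Airy balance ρ_c h = (ρ_m − ρ_c) r gives r = h ρ_c/(ρ_m − ρ_c), so h (1 + ρ_c/(ρ_m − ρ_c)) = Δ, i.e. h = Δ (ρ_m − ρ_c)/ρ_m.
h = 25.8 km × 0.42/3.23 = 3.35 km.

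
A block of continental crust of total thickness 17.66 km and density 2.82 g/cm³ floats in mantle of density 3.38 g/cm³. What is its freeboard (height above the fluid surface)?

2.93 km

Floating equilibrium: submerged depth d = t ρ_obj/ρ_fluid = 17.66 km × 2.82/3.38 = 14.73 km.
Freeboard = t − d = 17.66 km − 14.73 km = 2.93 km.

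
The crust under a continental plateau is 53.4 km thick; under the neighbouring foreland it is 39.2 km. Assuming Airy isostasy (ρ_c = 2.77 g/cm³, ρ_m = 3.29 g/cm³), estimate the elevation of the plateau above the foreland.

Excess crust Δ = 53.4 km − 39.2 km = 14.2 km, split between elevation h and root r with h + r = Δ.
Airy balance ρ_c h = (ρ_m − ρ_c) r gives r = h ρ_c/(ρ_m − ρ_c), so h (1 + ρ_c/(ρ_m − ρ_c)) = Δ, i.e. h = Δ (ρ_m − ρ_c)/ρ_m.
h = 14.2 km × 0.52/3.29 = 2.24 km.

2.24 km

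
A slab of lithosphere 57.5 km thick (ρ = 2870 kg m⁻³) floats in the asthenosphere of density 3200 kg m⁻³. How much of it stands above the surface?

5.93 km

Floating equilibrium: submerged depth d = t ρ_obj/ρ_fluid = 57.5 km × 2870/3200 = 51.57 km.
Freeboard = t − d = 57.5 km − 51.57 km = 5.93 km.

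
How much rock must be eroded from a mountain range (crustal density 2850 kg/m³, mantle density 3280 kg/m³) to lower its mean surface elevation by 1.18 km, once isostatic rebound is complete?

Net drop Δ = e − u = e − e ρ_c/ρ_m = e (ρ_m − ρ_c)/ρ_m.
e = Δ ρ_m/(ρ_m − ρ_c) = 1.18 km × 3280/430 = 9 km.

9 km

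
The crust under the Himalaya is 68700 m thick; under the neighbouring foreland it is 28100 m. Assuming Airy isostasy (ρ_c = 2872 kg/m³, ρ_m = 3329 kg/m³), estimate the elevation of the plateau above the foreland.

5570 m

Excess crust Δ = 68700 m − 28100 m = 40600 m, split between elevation h and root r with h + r = Δ.
Airy balance ρ_c h = (ρ_m − ρ_c) r gives r = h ρ_c/(ρ_m − ρ_c), so h (1 + ρ_c/(ρ_m − ρ_c)) = Δ, i.e. h = Δ (ρ_m − ρ_c)/ρ_m.
h = 40600 m × 457/3329 = 5570 m.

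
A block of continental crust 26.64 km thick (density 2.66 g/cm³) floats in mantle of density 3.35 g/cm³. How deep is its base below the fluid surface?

21.2 km

Draft d = t ρ_obj/ρ_fluid = 26.64 km × 2.66/3.35 = 21.2 km.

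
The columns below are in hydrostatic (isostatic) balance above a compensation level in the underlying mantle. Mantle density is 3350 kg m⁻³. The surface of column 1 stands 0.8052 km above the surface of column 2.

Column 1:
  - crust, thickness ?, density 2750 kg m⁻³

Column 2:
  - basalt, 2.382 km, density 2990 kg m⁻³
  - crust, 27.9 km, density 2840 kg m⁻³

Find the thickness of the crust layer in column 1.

Take the compensation level at the base of the deeper column (depth z_c below the surface of column 1) and equate Σ ρ_i t_i down to z_c; mantle fills any gap and the z_c terms cancel.
Column 1: x×2750 + (z_c − 0 − x)×3350
Column 2: 0.8052×0 + 2.382×2990 + 27.9×2840 + (z_c − 0.8052 − 30.282)×3350
The z_c×3350 term appears on both sides and cancels. Collect the known terms of each column as K = Σ(ρt)_known − 3350 × (depth of known layers): K_1 = 0 − 3350×0 = 0; K_2 = 86358.18 − 3350×(0.8052 + 30.282) = −17783.94.
Balance: K_1 − x×(3350 − 2750) = K_2, so x = (K_1 − K_2)/(3350 − 2750) = 17783.9/600 = 29.6 km.

29.6 km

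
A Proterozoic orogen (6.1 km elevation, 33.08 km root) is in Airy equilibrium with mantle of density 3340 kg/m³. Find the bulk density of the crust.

ρ_c h = (ρ_m − ρ_c) r → ρ_c (h + r) = ρ_m r → ρ_c = ρ_m r / (h + r).
ρ_c = 3340 × 33.08 km / (6.1 km + 33.08 km) = 2820 kg/m³.

2820 kg/m³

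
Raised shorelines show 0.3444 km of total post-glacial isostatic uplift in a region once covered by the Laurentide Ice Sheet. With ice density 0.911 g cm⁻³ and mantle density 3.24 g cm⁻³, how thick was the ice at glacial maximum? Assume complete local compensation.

u = t ρ_ice/ρ_m → t = u ρ_m/ρ_ice = 0.3444 km × 3.24/0.911 = 1.22 km.

1.22 km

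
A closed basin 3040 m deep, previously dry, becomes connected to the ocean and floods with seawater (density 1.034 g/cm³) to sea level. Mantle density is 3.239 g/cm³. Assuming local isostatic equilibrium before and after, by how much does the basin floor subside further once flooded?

After flooding the water column is d + s deep. Its weight must equal the weight of mantle displaced by the extra subsidence s: (d + s) ρ_w = s ρ_m.
s = d ρ_w / (ρ_m − ρ_w) = 3040 m × 1.034/(3.239 − 1.034) = 1430 m.

1430 m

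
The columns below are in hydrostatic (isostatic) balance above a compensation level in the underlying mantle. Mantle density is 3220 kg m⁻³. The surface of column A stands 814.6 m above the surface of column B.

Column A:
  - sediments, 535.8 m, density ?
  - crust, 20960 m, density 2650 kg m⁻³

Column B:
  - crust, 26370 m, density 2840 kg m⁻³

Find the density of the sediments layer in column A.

Take the compensation level at the base of the deeper column (depth z_c below the surface of column A) and equate Σ ρ_i t_i down to z_c; mantle fills any gap and the z_c terms cancel.
Column A: 535.8×ρ + 20960×2650 + (z_c − 21495.8)×3220
Column B: 814.6×0 + 26370×2840 + (z_c − 814.6 − 26370)×3220
The z_c×3220 term appears on both sides and cancels. Collect the known terms of each column as K = Σ(ρt)_known − 3220 × (depth of known layers): K_A = 55544000 − 3220×21495.8 = −13672476; K_B = 74890800 − 3220×(814.6 + 26370) = −12643612.
Balance: K_A + 535.8×ρ = K_B, so ρ = (K_B − K_A)/535.8 = 1028860/535.8 = 1920 kg m⁻³.

1920 kg m⁻³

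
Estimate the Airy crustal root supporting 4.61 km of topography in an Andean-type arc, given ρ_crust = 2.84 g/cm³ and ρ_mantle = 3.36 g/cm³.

By Archimedes' principle applied to the lithosphere: the weight of the topography is balanced by the buoyancy of the root, ρ_c h = (ρ_m − ρ_c) r.
r = h · ρ_c / (ρ_m − ρ_c) = 4.61 km × 2.84 / (3.36 − 2.84) = 25.2 km.

25.2 km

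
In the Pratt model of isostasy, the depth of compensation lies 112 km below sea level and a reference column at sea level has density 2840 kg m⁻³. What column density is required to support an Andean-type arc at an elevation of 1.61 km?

2800 kg m⁻³

Pratt balance: ρ_ref D = ρ (D + h).
ρ = ρ_ref D/(D + h) = 2840 × 112 km/(112 km + 1.61 km) = 2800 kg m⁻³.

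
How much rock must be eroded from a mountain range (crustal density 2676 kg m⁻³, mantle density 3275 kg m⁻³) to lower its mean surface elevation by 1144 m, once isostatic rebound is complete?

Net drop Δ = e − u = e − e ρ_c/ρ_m = e (ρ_m − ρ_c)/ρ_m.
e = Δ ρ_m/(ρ_m − ρ_c) = 1144 m × 3275/599 = 6250 m.

6250 m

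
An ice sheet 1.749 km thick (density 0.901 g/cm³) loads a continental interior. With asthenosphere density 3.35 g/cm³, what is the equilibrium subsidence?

0.47 km

Isostatic balance requires: the ice load ρ_ice t is balanced by mantle displaced below, ρ_m s.
s = t ρ_ice / ρ_m = 1.749 km × 0.901/3.35 = 0.47 km.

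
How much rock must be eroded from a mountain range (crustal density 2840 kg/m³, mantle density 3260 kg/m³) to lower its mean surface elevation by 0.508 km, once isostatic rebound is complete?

Net drop Δ = e − u = e − e ρ_c/ρ_m = e (ρ_m − ρ_c)/ρ_m.
e = Δ ρ_m/(ρ_m − ρ_c) = 0.508 km × 3260/420 = 3.94 km.

3.94 km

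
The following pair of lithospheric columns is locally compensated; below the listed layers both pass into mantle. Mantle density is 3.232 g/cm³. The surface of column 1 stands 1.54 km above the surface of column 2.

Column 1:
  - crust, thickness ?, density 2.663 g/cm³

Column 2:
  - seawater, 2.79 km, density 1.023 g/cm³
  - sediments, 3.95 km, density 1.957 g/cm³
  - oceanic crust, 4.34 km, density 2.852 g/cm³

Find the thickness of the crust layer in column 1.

31.3 km

Take the compensation level at the base of the deeper column (depth z_c below the surface of column 1) and equate Σ ρ_i t_i down to z_c; mantle fills any gap and the z_c terms cancel.
Column 1: x×2.663 + (z_c − 0 − x)×3.232
Column 2: 1.54×0 + 2.79×1.023 + 3.95×1.957 + 4.34×2.852 + (z_c − 1.54 − 11.08)×3.232
The z_c×3.232 term appears on both sides and cancels. Collect the known terms of each column as K = Σ(ρt)_known − 3.232 × (depth of known layers): K_1 = 0 − 3.232×0 = 0; K_2 = 22.962 − 3.232×(1.54 + 11.08) = −17.82584.
Balance: K_1 − x×(3.232 − 2.663) = K_2, so x = (K_1 − K_2)/(3.232 − 2.663) = 17.8258/0.569 = 31.3 km.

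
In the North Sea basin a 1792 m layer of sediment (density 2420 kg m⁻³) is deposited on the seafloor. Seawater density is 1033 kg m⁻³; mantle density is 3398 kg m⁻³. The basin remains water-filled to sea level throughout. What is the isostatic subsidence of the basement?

Submarine loading: the sediment displaces seawater, and the subsidence is in turn flooded, so s (ρ_m − ρ_w) = t (ρ_sed − ρ_w).
s = 1792 m × (2420 − 1033) / (3398 − 1033) = 1050 m.

1050 m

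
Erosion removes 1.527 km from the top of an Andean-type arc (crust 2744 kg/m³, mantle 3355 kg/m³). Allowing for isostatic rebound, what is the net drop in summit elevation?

0.278 km

Rebound u = e ρ_c/ρ_m = 1.527 km × 2744/3355 = 1.249 km.
Net surface drop = e − u = 1.527 km − 1.249 km = e (ρ_m − ρ_c)/ρ_m = 0.278 km.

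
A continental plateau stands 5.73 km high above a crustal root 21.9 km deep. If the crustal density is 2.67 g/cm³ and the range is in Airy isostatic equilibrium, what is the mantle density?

3.37 g/cm³

Airy balance: ρ_c h = (ρ_m − ρ_c) r → ρ_m = ρ_c (1 + h/r).
ρ_m = 2.67 × (1 + 5.73 km/21.9 km) = 3.37 g/cm³.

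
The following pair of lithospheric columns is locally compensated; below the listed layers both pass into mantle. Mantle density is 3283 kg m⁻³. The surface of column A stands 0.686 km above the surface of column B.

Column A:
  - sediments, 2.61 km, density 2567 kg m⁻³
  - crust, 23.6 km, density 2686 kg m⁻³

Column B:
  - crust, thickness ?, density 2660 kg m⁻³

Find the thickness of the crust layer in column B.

Take the compensation level at the base of the deeper column (depth z_c below the surface of column A) and equate Σ ρ_i t_i down to z_c; mantle fills any gap and the z_c terms cancel.
Column A: 2.61×2567 + 23.6×2686 + (z_c − 26.21)×3283
Column B: 0.686×0 + x×2660 + (z_c − 0.686 − 0 − x)×3283
The z_c×3283 term appears on both sides and cancels. Collect the known terms of each column as K = Σ(ρt)_known − 3283 × (depth of known layers): K_A = 70089.47 − 3283×26.21 = −15957.96; K_B = 0 − 3283×(0.686 + 0) = −2252.138.
Balance: K_A = K_B − x×(3283 − 2660), so x = (K_B − K_A)/(3283 − 2660) = 13705.8/623 = 22 km.

22 km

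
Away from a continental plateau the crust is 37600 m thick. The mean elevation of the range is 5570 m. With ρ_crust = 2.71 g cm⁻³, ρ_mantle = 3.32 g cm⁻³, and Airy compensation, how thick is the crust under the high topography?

67900 m

Root depth r = h ρ_c / (ρ_m − ρ_c) = 5570 m × 2.71 / 0.61 = 24750 m.
Total thickness = T + h + r = 37600 m + 5570 m + 24750 m = 67900 m.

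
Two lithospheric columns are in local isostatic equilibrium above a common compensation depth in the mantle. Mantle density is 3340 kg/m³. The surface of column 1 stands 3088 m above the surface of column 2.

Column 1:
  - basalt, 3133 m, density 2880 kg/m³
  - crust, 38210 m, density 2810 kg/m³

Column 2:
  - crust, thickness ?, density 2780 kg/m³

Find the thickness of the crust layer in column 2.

Take the compensation level at the base of the deeper column (depth z_c below the surface of column 1) and equate Σ ρ_i t_i down to z_c; mantle fills any gap and the z_c terms cancel.
Column 1: 3133×2880 + 38210×2810 + (z_c − 41343)×3340
Column 2: 3088×0 + x×2780 + (z_c − 3088 − 0 − x)×3340
The z_c×3340 term appears on both sides and cancels. Collect the known terms of each column as K = Σ(ρt)_known − 3340 × (depth of known layers): K_1 = 116393140 − 3340×41343 = −21692480; K_2 = 0 − 3340×(3088 + 0) = −10313920.
Balance: K_1 = K_2 − x×(3340 − 2780), so x = (K_2 − K_1)/(3340 − 2780) = 11378600/560 = 20300 m.

20300 m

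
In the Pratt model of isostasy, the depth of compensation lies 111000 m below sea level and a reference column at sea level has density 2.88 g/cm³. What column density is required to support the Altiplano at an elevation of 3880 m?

Pratt balance: ρ_ref D = ρ (D + h).
ρ = ρ_ref D/(D + h) = 2.88 × 111000 m/(111000 m + 3880 m) = 2.78 g/cm³.

2.78 g/cm³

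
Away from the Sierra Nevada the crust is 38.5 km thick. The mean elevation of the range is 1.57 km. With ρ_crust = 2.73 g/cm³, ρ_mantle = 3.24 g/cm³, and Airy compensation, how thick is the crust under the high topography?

Root depth r = h ρ_c / (ρ_m − ρ_c) = 1.57 km × 2.73 / 0.51 = 8.404 km.
Total thickness = T + h + r = 38.5 km + 1.57 km + 8.404 km = 48.5 km.

48.5 km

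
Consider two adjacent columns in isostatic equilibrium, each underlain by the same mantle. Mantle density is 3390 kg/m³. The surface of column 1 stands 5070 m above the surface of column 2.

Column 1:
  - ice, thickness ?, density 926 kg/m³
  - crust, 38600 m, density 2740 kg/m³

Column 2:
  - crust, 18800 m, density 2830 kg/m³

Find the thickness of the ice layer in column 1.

Take the compensation level at the base of the deeper column (depth z_c below the surface of column 1) and equate Σ ρ_i t_i down to z_c; mantle fills any gap and the z_c terms cancel.
Column 1: x×926 + 38600×2740 + (z_c − 38600 − x)×3390
Column 2: 5070×0 + 18800×2830 + (z_c − 5070 − 18800)×3390
The z_c×3390 term appears on both sides and cancels. Collect the known terms of each column as K = Σ(ρt)_known − 3390 × (depth of known layers): K_1 = 105764000 − 3390×38600 = −25090000; K_2 = 53204000 − 3390×(5070 + 18800) = −27715300.
Balance: K_1 − x×(3390 − 926) = K_2, so x = (K_1 − K_2)/(3390 − 926) = 2625300/2464 = 1070 m.

1070 m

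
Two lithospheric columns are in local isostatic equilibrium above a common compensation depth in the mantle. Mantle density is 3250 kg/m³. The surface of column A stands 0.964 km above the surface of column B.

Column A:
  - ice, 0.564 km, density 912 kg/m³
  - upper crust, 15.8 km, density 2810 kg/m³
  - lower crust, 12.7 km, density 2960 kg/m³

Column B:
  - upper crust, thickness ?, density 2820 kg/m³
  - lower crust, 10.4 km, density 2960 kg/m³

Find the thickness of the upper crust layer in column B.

Take the compensation level at the base of the deeper column (depth z_c below the surface of column A) and equate Σ ρ_i t_i down to z_c; mantle fills any gap and the z_c terms cancel.
Column A: 0.564×912 + 15.8×2810 + 12.7×2960 + (z_c − 29.064)×3250
Column B: 0.964×0 + x×2820 + 10.4×2960 + (z_c − 0.964 − 10.4 − x)×3250
The z_c×3250 term appears on both sides and cancels. Collect the known terms of each column as K = Σ(ρt)_known − 3250 × (depth of known layers): K_A = 82504.368 − 3250×29.064 = −11953.632; K_B = 30784 − 3250×(0.964 + 10.4) = −6149.
Balance: K_A = K_B − x×(3250 − 2820), so x = (K_B − K_A)/(3250 − 2820) = 5804.63/430 = 13.5 km.

13.5 km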